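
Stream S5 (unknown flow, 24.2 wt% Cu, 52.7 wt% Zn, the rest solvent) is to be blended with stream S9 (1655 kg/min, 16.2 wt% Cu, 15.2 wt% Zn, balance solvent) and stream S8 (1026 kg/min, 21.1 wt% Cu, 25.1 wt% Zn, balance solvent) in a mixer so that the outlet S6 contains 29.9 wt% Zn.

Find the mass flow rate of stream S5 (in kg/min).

1283 kg/min

Let S5 be the unknown flow. Total out = 2681 + S5.
Zn balance: 509.09 + 0.527·S5 = 0.299·(2681 + S5)
(0.527 − 0.299)·S5 = 0.299×2681 − 509.09 = 292.53
S5 = 292.53 / 0.228 = 1283 kg/min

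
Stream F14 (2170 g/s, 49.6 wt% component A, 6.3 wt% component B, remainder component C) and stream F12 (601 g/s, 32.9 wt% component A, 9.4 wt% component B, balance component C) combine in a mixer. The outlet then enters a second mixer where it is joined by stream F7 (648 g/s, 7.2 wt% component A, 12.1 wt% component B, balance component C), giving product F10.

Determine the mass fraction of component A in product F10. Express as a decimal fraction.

0.386

Overall, product flow = 3419 g/s.
component A in = 2170×0.496 + 601×0.329 + 648×0.072 = 1320.7 g/s.
component A fraction in F10 = 0.386.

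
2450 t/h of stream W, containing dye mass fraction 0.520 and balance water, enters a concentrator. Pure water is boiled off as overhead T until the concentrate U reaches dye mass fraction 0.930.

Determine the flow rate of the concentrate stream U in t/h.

dye is conserved: 2450×0.520 = 1274 t/h all reports to the concentrate.
Concentrate = 1274/(target fraction) = 1369.9 t/h.

1370 t/h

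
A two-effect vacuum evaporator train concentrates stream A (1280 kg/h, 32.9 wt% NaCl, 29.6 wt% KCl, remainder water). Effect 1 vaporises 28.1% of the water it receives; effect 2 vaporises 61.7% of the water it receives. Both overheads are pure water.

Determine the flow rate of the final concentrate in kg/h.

932.2 kg/h

water in feed = 1280×0.375 = 480 kg/h.
After stage 1: water left = (1−0.281)×480 = 345.12; stream total = 1145.1 kg/h.
After stage 2: water left = (1−0.617)×345.12 = 132.18; final concentrate = 932.18 kg/h.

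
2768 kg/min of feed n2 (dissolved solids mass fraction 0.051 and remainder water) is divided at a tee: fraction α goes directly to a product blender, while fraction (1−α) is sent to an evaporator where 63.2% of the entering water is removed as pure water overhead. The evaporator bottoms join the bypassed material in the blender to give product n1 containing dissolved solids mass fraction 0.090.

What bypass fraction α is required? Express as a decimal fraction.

0.277

All 2768×0.051 = 141.17 kg/min of dissolved solids reaches n1, so n1 = 141.17/0.090 = 1568.5 kg/min and vapour = 1199.5 kg/min.
The evaporator receives (1−α)·2768 of feed at 0.949 water and removes 0.632 of that water:
0.632×0.949×(1−α)×2768 = 1199.5
(1−α) = 1199.5/1660.2 = 0.7225;  α = 0.2775.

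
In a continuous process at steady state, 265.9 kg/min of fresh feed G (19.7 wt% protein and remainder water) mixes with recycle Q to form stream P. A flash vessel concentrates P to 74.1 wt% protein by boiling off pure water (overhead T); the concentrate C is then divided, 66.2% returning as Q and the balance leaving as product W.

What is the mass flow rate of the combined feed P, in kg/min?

Overall protein balance (none leaves overhead): protein in fresh feed = protein in product, i.e. 265.9×0.197 = (1−0.662)·C·0.741.
C = 52.382/(0.741×0.338) = 209.15 kg/min.
Recycle Q = 0.662×209.15 = 138.45 kg/min.
Combined feed P = 265.9 + 138.45 = 404.35 kg/min.

404.4 kg/min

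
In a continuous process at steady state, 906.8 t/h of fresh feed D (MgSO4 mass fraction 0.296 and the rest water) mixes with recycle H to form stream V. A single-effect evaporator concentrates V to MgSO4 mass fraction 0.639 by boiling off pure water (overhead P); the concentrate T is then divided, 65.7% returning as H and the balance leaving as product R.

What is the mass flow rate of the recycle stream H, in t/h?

Overall MgSO4 balance (none leaves overhead): MgSO4 in fresh feed = MgSO4 in product, i.e. 906.8×0.296 = (1−0.657)·T·0.639.
T = 268.41/(0.639×0.343) = 1224.6 t/h.
Recycle H = 0.657×1224.6 = 804.59 t/h.

804.6 t/h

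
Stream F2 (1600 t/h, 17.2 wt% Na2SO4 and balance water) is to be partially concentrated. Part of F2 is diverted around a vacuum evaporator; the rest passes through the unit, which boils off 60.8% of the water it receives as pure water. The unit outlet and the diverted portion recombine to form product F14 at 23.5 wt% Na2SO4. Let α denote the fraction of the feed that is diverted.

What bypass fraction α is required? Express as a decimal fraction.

All 1600×0.172 = 275.2 t/h of Na2SO4 reaches F14, so F14 = 275.2/0.235 = 1171.1 t/h and vapour = 428.94 t/h.
The evaporator receives (1−α)·1600 of feed at 0.828 water and removes 0.608 of that water:
0.608×0.828×(1−α)×1600 = 428.94
(1−α) = 428.94/805.48 = 0.5325;  α = 0.4675.

0.467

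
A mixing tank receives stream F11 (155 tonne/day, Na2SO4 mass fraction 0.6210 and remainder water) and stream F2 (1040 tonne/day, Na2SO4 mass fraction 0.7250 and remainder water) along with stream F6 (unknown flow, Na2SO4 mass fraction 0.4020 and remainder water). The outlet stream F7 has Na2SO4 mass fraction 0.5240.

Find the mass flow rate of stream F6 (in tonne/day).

Let F6 be the unknown flow. Total out = 1195 + F6.
Na2SO4 balance: 850.25 + 0.402·F6 = 0.524·(1195 + F6)
(0.402 − 0.524)·F6 = 0.524×1195 − 850.25 = -224.07
F6 = -224.07 / -0.122 = 1836.7 tonne/day

1837 tonne/day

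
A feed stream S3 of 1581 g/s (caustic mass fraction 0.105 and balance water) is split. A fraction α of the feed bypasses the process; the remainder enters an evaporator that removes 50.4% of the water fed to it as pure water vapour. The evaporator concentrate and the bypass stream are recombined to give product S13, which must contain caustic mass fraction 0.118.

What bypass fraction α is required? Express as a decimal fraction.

All 1581×0.105 = 166 g/s of caustic reaches S13, so S13 = 166/0.118 = 1406.8 g/s and vapour = 174.18 g/s.
The evaporator receives (1−α)·1581 of feed at 0.895 water and removes 0.504 of that water:
0.504×0.895×(1−α)×1581 = 174.18
(1−α) = 174.18/713.16 = 0.2442;  α = 0.7558.

0.756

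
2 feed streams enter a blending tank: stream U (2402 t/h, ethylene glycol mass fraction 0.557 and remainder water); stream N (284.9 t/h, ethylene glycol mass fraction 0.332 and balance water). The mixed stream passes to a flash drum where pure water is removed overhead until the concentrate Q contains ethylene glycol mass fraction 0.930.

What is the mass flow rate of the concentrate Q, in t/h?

ethylene glycol entering = 2402×0.557 + 284.9×0.332 = 1432.5 t/h.
All ethylene glycol reports to Q, so Q = 1432.5/0.930 = 1540.3 t/h.

1540 t/h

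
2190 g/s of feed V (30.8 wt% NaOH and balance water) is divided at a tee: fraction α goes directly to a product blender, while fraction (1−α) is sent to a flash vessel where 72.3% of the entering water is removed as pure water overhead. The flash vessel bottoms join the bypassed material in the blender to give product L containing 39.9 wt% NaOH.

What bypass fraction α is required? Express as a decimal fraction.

All 2190×0.308 = 674.52 g/s of NaOH reaches L, so L = 674.52/0.399 = 1690.5 g/s and vapour = 499.47 g/s.
The evaporator receives (1−α)·2190 of feed at 0.692 water and removes 0.723 of that water:
0.723×0.692×(1−α)×2190 = 499.47
(1−α) = 499.47/1095.7 = 0.4559;  α = 0.5441.

0.544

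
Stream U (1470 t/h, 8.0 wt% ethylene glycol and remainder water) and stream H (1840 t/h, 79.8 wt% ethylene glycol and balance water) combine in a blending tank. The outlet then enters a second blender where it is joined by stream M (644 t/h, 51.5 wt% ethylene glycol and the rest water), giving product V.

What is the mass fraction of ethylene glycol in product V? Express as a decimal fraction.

0.485

Overall, product flow = 3954 t/h.
ethylene glycol in = 1470×0.080 + 1840×0.798 + 644×0.515 = 1917.6 t/h.
ethylene glycol fraction in V = 0.485.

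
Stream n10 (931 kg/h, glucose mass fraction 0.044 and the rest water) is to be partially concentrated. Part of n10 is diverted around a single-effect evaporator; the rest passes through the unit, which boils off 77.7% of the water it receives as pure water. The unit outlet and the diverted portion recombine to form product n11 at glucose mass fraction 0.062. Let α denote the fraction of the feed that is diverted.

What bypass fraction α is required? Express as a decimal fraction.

0.609

All 931×0.044 = 40.964 kg/h of glucose reaches n11, so n11 = 40.964/0.062 = 660.71 kg/h and vapour = 270.29 kg/h.
The evaporator receives (1−α)·931 of feed at 0.956 water and removes 0.777 of that water:
0.777×0.956×(1−α)×931 = 270.29
(1−α) = 270.29/691.56 = 0.3908;  α = 0.6092.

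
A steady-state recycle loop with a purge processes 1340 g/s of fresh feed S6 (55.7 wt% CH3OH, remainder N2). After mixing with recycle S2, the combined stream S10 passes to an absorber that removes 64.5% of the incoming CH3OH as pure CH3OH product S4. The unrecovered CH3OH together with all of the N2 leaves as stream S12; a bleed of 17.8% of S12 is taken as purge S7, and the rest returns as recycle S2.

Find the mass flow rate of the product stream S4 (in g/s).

CH3OH in S10: m_A = 1340×0.557 + (1−0.178)·(1−0.645)·m_A, so m_A = 746.38/0.7082 = 1053.9 g/s.
Product S4 = 0.645×1053.9 = 679.78 g/s.

679.8 g/s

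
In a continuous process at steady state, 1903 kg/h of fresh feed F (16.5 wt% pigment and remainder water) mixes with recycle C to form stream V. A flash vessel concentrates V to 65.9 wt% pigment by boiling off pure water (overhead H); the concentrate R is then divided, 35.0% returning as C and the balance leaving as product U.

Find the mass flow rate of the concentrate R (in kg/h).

Overall pigment balance (none leaves overhead): pigment in fresh feed = pigment in product, i.e. 1903×0.165 = (1−0.350)·R·0.659.
R = 314/(0.659×0.650) = 733.03 kg/h.

733 kg/h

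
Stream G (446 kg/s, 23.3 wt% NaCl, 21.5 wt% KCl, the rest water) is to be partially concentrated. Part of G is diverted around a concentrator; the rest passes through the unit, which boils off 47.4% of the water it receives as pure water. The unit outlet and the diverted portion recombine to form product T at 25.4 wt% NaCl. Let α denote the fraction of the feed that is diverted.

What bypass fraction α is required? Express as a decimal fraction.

All 446×0.233 = 103.92 kg/s of NaCl reaches T, so T = 103.92/0.254 = 409.13 kg/s and vapour = 36.874 kg/s.
The evaporator receives (1−α)·446 of feed at 0.552 water and removes 0.474 of that water:
0.474×0.552×(1−α)×446 = 36.874
(1−α) = 36.874/116.7 = 0.3160;  α = 0.6840.

0.684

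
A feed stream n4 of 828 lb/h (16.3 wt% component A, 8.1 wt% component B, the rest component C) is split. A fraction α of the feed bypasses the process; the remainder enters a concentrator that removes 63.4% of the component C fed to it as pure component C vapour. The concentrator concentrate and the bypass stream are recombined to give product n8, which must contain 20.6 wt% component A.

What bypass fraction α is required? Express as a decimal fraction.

0.564

All 828×0.163 = 134.96 lb/h of component A reaches n8, so n8 = 134.96/0.206 = 655.17 lb/h and vapour = 172.83 lb/h.
The evaporator receives (1−α)·828 of feed at 0.756 component C and removes 0.634 of that component C:
0.634×0.756×(1−α)×828 = 172.83
(1−α) = 172.83/396.86 = 0.4355;  α = 0.5645.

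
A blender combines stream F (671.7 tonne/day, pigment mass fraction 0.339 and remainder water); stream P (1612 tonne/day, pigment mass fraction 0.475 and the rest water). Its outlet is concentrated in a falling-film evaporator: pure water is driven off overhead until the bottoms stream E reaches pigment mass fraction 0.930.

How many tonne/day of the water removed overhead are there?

1216 tonne/day

pigment entering = 671.7×0.339 + 1612×0.475 = 993.41 tonne/day.
All pigment reports to E, so E = 993.41/0.930 = 1068.2 tonne/day.
Total feed = 2283.7 tonne/day; overhead = 2283.7 − 1068.2 = 1215.5 tonne/day.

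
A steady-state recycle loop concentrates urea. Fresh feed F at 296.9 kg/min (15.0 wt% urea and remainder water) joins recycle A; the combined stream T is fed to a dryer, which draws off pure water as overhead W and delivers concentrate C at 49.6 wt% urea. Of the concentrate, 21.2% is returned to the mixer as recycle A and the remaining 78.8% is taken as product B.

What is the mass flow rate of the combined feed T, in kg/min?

321.1 kg/min

Overall urea balance (none leaves overhead): urea in fresh feed = urea in product, i.e. 296.9×0.150 = (1−0.212)·C·0.496.
C = 44.535/(0.496×0.788) = 113.94 kg/min.
Recycle A = 0.212×113.94 = 24.156 kg/min.
Combined feed T = 296.9 + 24.156 = 321.06 kg/min.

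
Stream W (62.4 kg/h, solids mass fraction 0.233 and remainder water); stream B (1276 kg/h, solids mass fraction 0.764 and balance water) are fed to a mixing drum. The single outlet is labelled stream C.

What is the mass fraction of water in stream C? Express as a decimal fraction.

0.261

Total flow out = 62.4 + 1276 = 1338.4 kg/h.
water in = 62.4×0.767 + 1276×0.236 = 349 kg/h.
water mass fraction in C = 349/1338.4 = 0.261.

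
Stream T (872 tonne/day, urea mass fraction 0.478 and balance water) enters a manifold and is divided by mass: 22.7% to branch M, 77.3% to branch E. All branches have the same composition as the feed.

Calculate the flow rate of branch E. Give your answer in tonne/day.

674.1 tonne/day

Branch E flow = 0.773×872 = 674.06 tonne/day.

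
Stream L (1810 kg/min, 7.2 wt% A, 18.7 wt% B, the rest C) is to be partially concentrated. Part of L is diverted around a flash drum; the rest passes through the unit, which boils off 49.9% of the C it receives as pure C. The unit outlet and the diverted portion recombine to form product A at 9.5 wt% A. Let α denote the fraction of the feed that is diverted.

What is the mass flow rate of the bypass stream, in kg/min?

All 1810×0.072 = 130.32 kg/min of A reaches A, so A = 130.32/0.095 = 1371.8 kg/min and vapour = 438.21 kg/min.
The evaporator receives (1−α)·1810 of feed at 0.741 C and removes 0.499 of that C:
0.499×0.741×(1−α)×1810 = 438.21
(1−α) = 438.21/669.26 = 0.6548;  α = 0.3452.
Bypass flow = 0.3452×1810 = 624.88 kg/min.

624.9 kg/min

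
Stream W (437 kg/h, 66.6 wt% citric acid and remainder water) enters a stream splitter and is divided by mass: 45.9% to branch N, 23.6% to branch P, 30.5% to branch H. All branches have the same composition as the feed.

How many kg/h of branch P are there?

103.1 kg/h

Branch P flow = 0.236×437 = 103.13 kg/h.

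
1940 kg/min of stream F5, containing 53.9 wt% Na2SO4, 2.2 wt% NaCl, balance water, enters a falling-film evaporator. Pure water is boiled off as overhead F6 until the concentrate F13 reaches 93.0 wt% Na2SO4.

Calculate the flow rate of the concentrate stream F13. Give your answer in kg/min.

1124 kg/min

Na2SO4 is conserved: 1940×0.539 = 1045.7 kg/min all reports to the concentrate.
Concentrate = 1045.7/(target fraction) = 1124.4 kg/min.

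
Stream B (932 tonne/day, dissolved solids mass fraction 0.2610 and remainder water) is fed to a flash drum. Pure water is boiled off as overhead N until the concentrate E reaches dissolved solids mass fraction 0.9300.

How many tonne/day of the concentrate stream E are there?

dissolved solids is conserved: 932×0.261 = 243.25 tonne/day all reports to the concentrate.
Concentrate = 243.25/(target fraction) = 261.56 tonne/day.

261.6 tonne/day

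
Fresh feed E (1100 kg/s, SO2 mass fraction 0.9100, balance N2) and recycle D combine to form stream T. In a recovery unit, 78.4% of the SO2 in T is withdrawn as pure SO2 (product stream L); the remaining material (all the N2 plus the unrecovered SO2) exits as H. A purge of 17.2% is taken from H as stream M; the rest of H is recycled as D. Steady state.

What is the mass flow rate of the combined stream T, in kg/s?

1795 kg/s

N2 enters only via E and leaves only via the purge: 1100×0.090 = 0.172×(N2 in H), and the recovery unit passes all N2, so N2 in T = N2 in H = 575.58 kg/s.
SO2 in T: m_A = 1100×0.910 + (1−0.172)·(1−0.784)·m_A, so m_A = 1001/0.8212 = 1219 kg/s.
T = 1219 + 575.58 = 1794.6 kg/s.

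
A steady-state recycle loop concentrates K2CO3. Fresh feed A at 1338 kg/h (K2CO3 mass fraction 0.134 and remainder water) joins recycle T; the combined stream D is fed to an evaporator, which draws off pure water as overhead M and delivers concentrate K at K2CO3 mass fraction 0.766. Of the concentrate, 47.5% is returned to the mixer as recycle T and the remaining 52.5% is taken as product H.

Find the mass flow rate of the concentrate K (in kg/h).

445.8 kg/h

Overall K2CO3 balance (none leaves overhead): K2CO3 in fresh feed = K2CO3 in product, i.e. 1338×0.134 = (1−0.475)·K·0.766.
K = 179.29/(0.766×0.525) = 445.83 kg/h.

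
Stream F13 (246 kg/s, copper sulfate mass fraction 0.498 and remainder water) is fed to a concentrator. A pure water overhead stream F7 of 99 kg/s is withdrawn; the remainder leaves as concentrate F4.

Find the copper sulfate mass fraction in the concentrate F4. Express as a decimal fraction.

0.833

copper sulfate is not removed: 246×0.498 = 122.51 kg/s of copper sulfate enters F4.
Concentrate = 246 − 99 = 147 kg/s.
Mass fraction = 122.51/147 = 0.833.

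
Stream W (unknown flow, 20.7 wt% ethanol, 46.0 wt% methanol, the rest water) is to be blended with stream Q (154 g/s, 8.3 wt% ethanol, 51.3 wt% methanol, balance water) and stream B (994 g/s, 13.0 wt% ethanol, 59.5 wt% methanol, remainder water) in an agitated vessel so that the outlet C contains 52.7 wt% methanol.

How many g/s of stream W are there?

976.7 g/s

Let W be the unknown flow. Total out = 1148 + W.
methanol balance: 670.43 + 0.460·W = 0.527·(1148 + W)
(0.460 − 0.527)·W = 0.527×1148 − 670.43 = -65.436
W = -65.436 / -0.067 = 976.66 g/s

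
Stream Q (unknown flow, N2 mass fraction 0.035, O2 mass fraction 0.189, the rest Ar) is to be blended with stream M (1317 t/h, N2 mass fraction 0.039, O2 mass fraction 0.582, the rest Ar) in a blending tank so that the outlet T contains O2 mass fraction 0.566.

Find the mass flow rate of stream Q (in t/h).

Let Q be the unknown flow. Total out = 1317 + Q.
O2 balance: 766.49 + 0.189·Q = 0.566·(1317 + Q)
(0.189 − 0.566)·Q = 0.566×1317 − 766.49 = -21.072
Q = -21.072 / -0.377 = 55.894 t/h

55.89 t/h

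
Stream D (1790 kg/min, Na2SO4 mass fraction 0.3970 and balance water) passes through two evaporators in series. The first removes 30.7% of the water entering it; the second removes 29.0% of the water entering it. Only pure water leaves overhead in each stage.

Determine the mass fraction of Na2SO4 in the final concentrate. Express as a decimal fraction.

water in feed = 1790×0.603 = 1079.4 kg/min.
After stage 1: water left = (1−0.307)×1079.4 = 748; stream total = 1458.6 kg/min.
After stage 2: water left = (1−0.290)×748 = 531.08; final concentrate = 1241.7 kg/min.
Na2SO4 fraction = 710.63/1241.7 = 0.5723.

0.5723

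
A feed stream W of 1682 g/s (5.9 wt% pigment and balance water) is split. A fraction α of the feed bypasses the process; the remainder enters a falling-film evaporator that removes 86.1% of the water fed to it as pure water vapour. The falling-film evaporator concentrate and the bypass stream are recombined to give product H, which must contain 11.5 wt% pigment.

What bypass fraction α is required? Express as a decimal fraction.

All 1682×0.059 = 99.238 g/s of pigment reaches H, so H = 99.238/0.115 = 862.94 g/s and vapour = 819.06 g/s.
The evaporator receives (1−α)·1682 of feed at 0.941 water and removes 0.861 of that water:
0.861×0.941×(1−α)×1682 = 819.06
(1−α) = 819.06/1362.8 = 0.6010;  α = 0.3990.

0.399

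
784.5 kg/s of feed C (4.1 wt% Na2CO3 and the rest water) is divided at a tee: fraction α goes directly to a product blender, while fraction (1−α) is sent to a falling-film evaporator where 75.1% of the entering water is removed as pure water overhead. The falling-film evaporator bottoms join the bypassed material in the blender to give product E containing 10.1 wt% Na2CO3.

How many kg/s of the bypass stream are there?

137.4 kg/s

All 784.5×0.041 = 32.165 kg/s of Na2CO3 reaches E, so E = 32.165/0.101 = 318.46 kg/s and vapour = 466.04 kg/s.
The evaporator receives (1−α)·784.5 of feed at 0.959 water and removes 0.751 of that water:
0.751×0.959×(1−α)×784.5 = 466.04
(1−α) = 466.04/565 = 0.8248;  α = 0.1752.
Bypass flow = 0.1752×784.5 = 137.41 kg/s.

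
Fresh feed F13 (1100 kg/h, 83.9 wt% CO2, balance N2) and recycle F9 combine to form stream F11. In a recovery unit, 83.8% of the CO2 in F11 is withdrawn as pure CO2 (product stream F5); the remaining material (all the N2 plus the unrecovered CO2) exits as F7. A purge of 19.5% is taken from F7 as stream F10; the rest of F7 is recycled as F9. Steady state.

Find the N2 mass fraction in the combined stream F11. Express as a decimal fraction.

N2 enters only via F13 and leaves only via the purge: 1100×0.161 = 0.195×(N2 in F7), and the recovery unit passes all N2, so N2 in F11 = N2 in F7 = 908.21 kg/h.
CO2 in F11: m_A = 1100×0.839 + (1−0.195)·(1−0.838)·m_A, so m_A = 922.9/0.8696 = 1061.3 kg/h.
F11 = 1061.3 + 908.21 = 1969.5 kg/h.
N2 fraction in F11 = 908.21/1969.5 = 0.461.

0.461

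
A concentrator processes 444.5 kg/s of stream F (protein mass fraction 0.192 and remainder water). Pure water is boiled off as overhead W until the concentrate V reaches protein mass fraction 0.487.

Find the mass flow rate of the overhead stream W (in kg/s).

protein is conserved: 444.5×0.192 = 85.344 kg/s all reports to the concentrate.
Concentrate = 85.344/(target fraction) = 175.24 kg/s.
Overhead = 444.5 − 175.24 = 269.26 kg/s.

269.3 kg/s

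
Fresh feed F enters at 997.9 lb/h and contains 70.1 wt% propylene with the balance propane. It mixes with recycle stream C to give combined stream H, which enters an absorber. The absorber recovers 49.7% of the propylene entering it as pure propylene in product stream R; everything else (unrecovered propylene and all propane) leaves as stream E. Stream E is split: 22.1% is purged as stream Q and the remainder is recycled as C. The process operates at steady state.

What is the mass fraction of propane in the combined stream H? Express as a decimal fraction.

0.540

propane enters only via F and leaves only via the purge: 997.9×0.299 = 0.221×(propane in E), and the absorber passes all propane, so propane in H = propane in E = 1350.1 lb/h.
propylene in H: m_A = 997.9×0.701 + (1−0.221)·(1−0.497)·m_A, so m_A = 699.53/0.6082 = 1150.2 lb/h.
H = 1150.2 + 1350.1 = 2500.3 lb/h.
propane fraction in H = 1350.1/2500.3 = 0.540.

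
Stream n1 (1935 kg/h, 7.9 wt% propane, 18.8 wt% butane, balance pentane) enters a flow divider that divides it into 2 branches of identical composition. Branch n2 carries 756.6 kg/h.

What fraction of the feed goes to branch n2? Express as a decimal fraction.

0.391

Fraction to n2 = 756.6/1935 = 0.3910.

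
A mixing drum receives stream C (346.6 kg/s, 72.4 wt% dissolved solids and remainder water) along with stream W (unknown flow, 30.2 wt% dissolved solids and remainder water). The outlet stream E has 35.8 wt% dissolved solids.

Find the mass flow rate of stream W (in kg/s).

Let W be the unknown flow. Total out = 346.6 + W.
dissolved solids balance: 250.94 + 0.302·W = 0.358·(346.6 + W)
(0.302 − 0.358)·W = 0.358×346.6 − 250.94 = -126.86
W = -126.86 / -0.056 = 2265.3 kg/s

2265 kg/s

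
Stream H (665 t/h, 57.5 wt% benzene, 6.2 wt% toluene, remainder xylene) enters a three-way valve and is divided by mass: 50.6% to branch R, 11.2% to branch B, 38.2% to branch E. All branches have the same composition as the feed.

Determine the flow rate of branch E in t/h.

254 t/h

Branch E flow = 0.382×665 = 254.03 t/h.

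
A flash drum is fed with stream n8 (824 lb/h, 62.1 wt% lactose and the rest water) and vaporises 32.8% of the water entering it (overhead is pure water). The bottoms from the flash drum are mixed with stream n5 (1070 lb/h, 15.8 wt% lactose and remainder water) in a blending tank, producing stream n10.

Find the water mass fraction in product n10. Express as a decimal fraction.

Vapour removed = 0.328×0.379×824 = 102.43 lb/h; concentrate = 721.57 lb/h.
water reaching the mixer = 209.86 (from concentrate) + 1070×0.842 = 1110.8 lb/h.
Product flow = 721.57 + 1070 = 1791.6 lb/h; water fraction = 0.620.

0.620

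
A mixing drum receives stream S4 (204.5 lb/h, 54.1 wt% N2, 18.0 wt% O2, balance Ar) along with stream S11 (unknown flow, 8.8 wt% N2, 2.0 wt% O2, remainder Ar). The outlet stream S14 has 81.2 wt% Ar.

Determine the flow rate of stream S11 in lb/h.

1362 lb/h

Let S11 be the unknown flow. Total out = 204.5 + S11.
Ar balance: 57.056 + 0.892·S11 = 0.812·(204.5 + S11)
(0.892 − 0.812)·S11 = 0.812×204.5 − 57.056 = 109
S11 = 109 / 0.080 = 1362.5 lb/h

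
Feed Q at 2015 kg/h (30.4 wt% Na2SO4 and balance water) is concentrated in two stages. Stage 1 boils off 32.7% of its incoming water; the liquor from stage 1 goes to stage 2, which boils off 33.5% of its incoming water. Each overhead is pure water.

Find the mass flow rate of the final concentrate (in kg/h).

water in feed = 2015×0.696 = 1402.4 kg/h.
After stage 1: water left = (1−0.327)×1402.4 = 943.84; stream total = 1556.4 kg/h.
After stage 2: water left = (1−0.335)×943.84 = 627.66; final concentrate = 1240.2 kg/h.

1240 kg/h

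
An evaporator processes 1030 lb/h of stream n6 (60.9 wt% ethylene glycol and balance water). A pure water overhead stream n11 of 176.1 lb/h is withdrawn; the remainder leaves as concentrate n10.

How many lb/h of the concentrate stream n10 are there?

Concentrate = 1030 − 176.1 = 853.9 lb/h.

853.9 lb/h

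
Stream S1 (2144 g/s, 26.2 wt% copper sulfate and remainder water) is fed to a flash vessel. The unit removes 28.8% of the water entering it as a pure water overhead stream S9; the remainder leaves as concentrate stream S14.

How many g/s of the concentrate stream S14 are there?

water entering = 2144×0.738 = 1582.3 g/s; overhead removed = 0.288×1582.3 = 455.69 g/s.
Concentrate = 2144 − 455.69 = 1688.3 g/s.

1688 g/s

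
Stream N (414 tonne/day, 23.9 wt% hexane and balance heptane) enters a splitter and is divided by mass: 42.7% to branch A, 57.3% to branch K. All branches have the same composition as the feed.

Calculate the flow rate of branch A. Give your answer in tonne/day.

Branch A flow = 0.427×414 = 176.78 tonne/day.

176.8 tonne/day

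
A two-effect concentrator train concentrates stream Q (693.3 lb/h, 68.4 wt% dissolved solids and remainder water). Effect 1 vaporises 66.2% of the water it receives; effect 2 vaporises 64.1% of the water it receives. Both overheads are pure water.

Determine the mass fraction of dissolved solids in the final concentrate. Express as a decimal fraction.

water in feed = 693.3×0.316 = 219.08 lb/h.
After stage 1: water left = (1−0.662)×219.08 = 74.05; stream total = 548.27 lb/h.
After stage 2: water left = (1−0.641)×74.05 = 26.584; final concentrate = 500.8 lb/h.
dissolved solids fraction = 474.22/500.8 = 0.947.

0.947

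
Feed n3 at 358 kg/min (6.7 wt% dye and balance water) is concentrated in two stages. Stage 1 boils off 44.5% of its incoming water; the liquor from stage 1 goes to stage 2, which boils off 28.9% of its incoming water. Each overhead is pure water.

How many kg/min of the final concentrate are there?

water in feed = 358×0.933 = 334.01 kg/min.
After stage 1: water left = (1−0.445)×334.01 = 185.38; stream total = 209.36 kg/min.
After stage 2: water left = (1−0.289)×185.38 = 131.8; final concentrate = 155.79 kg/min.

155.8 kg/min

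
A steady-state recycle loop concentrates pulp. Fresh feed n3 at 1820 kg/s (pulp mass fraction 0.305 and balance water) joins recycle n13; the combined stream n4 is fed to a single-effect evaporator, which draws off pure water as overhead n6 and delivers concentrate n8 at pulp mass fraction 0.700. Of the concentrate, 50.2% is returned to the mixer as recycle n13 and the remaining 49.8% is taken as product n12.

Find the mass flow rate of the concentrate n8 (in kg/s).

1592 kg/s

Overall pulp balance (none leaves overhead): pulp in fresh feed = pulp in product, i.e. 1820×0.305 = (1−0.502)·n8·0.700.
n8 = 555.1/(0.700×0.498) = 1592.4 kg/s.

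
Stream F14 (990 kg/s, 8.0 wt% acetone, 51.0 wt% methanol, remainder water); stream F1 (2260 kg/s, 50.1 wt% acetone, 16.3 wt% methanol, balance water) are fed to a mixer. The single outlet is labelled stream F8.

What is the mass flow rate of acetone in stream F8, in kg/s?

1211 kg/s

acetone out = acetone in = 990×0.080 + 2260×0.501 = 1211.5 kg/s.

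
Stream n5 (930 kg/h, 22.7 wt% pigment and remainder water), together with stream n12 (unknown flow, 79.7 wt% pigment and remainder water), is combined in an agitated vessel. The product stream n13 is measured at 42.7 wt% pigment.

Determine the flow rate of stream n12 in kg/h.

502.7 kg/h

Let n12 be the unknown flow. Total out = 930 + n12.
pigment balance: 211.11 + 0.797·n12 = 0.427·(930 + n12)
(0.797 − 0.427)·n12 = 0.427×930 − 211.11 = 186
n12 = 186 / 0.370 = 502.7 kg/h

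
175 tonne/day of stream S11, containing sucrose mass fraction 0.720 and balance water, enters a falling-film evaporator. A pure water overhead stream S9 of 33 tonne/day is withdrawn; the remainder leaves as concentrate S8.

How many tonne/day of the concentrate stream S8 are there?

Concentrate = 175 − 33 = 142 tonne/day.

142 tonne/day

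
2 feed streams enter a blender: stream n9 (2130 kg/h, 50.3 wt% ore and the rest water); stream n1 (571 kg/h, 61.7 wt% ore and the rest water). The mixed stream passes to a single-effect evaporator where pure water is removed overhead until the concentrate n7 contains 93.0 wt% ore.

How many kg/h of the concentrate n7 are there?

ore entering = 2130×0.503 + 571×0.617 = 1423.7 kg/h.
All ore reports to n7, so n7 = 1423.7/0.930 = 1530.9 kg/h.

1531 kg/h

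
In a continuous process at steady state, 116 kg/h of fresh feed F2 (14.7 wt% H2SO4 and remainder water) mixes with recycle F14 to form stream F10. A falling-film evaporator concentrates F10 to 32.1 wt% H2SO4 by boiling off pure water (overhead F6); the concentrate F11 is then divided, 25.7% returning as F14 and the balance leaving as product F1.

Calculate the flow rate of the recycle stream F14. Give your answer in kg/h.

Overall H2SO4 balance (none leaves overhead): H2SO4 in fresh feed = H2SO4 in product, i.e. 116×0.147 = (1−0.257)·F11·0.321.
F11 = 17.052/(0.321×0.743) = 71.496 kg/h.
Recycle F14 = 0.257×71.496 = 18.374 kg/h.

18.37 kg/h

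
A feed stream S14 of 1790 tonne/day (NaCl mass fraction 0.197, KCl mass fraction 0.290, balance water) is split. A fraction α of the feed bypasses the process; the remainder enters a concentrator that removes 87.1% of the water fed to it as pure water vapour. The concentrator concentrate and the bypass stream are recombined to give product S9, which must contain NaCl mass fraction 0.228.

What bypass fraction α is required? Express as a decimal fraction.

All 1790×0.197 = 352.63 tonne/day of NaCl reaches S9, so S9 = 352.63/0.228 = 1546.6 tonne/day and vapour = 243.38 tonne/day.
The evaporator receives (1−α)·1790 of feed at 0.513 water and removes 0.871 of that water:
0.871×0.513×(1−α)×1790 = 243.38
(1−α) = 243.38/799.81 = 0.3043;  α = 0.6957.

0.696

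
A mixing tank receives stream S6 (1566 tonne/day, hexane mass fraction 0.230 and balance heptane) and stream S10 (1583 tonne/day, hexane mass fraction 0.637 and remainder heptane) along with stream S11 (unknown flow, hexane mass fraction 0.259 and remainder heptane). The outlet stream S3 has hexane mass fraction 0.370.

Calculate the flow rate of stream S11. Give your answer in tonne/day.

1833 tonne/day

Let S11 be the unknown flow. Total out = 3149 + S11.
hexane balance: 1368.6 + 0.259·S11 = 0.370·(3149 + S11)
(0.259 − 0.370)·S11 = 0.370×3149 − 1368.6 = -203.42
S11 = -203.42 / -0.111 = 1832.6 tonne/day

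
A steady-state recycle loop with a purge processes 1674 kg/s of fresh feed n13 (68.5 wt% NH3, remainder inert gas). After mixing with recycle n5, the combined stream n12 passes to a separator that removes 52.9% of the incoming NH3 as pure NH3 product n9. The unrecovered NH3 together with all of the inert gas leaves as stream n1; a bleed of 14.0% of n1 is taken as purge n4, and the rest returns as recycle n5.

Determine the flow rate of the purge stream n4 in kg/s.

654.4 kg/s

inert gas enters only via n13 and leaves only via the purge: 1674×0.315 = 0.140×(inert gas in n1), and the separator passes all inert gas, so inert gas in n12 = inert gas in n1 = 3766.5 kg/s.
NH3 in n12: m_A = 1674×0.685 + (1−0.140)·(1−0.529)·m_A, so m_A = 1146.7/0.5949 = 1927.4 kg/s.
n1 = (1−0.529)×1927.4 + 3766.5 = 4674.3 kg/s.
Purge n4 = 0.140×4674.3 = 654.4 kg/s.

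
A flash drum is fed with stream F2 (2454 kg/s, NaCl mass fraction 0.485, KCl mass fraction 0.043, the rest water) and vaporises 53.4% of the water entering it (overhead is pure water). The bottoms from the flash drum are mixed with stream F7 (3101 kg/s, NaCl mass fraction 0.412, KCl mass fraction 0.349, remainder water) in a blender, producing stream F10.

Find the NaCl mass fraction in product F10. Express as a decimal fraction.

0.500

Vapour removed = 0.534×0.472×2454 = 618.53 kg/s; concentrate = 1835.5 kg/s.
NaCl reaching the mixer = 1190.2 (from concentrate) + 3101×0.412 = 2467.8 kg/s.
Product flow = 1835.5 + 3101 = 4936.5 kg/s; NaCl fraction = 0.500.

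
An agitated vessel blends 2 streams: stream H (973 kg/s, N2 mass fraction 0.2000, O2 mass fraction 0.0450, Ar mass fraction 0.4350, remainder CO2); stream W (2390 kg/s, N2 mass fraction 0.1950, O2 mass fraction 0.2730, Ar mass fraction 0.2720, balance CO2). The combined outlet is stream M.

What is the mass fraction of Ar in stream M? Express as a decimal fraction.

Total flow out = 973 + 2390 = 3363 kg/s.
Ar in = 973×0.435 + 2390×0.272 = 1073.3 kg/s.
Ar mass fraction in M = 1073.3/3363 = 0.3192.

0.3192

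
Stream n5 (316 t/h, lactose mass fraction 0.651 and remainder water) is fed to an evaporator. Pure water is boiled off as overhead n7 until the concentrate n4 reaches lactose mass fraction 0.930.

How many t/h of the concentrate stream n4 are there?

lactose is conserved: 316×0.651 = 205.72 t/h all reports to the concentrate.
Concentrate = 205.72/(target fraction) = 221.2 t/h.

221.2 t/h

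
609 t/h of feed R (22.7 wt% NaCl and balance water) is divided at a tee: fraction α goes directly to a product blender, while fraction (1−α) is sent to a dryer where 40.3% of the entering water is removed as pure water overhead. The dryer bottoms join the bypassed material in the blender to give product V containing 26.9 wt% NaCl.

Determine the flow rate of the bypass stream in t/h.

All 609×0.227 = 138.24 t/h of NaCl reaches V, so V = 138.24/0.269 = 513.91 t/h and vapour = 95.086 t/h.
The evaporator receives (1−α)·609 of feed at 0.773 water and removes 0.403 of that water:
0.403×0.773×(1−α)×609 = 95.086
(1−α) = 95.086/189.72 = 0.5012;  α = 0.4988.
Bypass flow = 0.4988×609 = 303.77 t/h.

303.8 t/h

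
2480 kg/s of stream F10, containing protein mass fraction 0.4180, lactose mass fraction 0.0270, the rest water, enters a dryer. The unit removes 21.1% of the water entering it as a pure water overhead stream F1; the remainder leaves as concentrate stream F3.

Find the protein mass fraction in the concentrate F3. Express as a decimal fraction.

protein is not removed: 2480×0.418 = 1036.6 kg/s of protein enters F3.
water entering = 2480×0.555 = 1376.4 kg/s; overhead removed = 0.211×1376.4 = 290.42 kg/s.
Concentrate = 2480 − 290.42 = 2189.6 kg/s.
Mass fraction = 1036.6/2189.6 = 0.4734.

0.4734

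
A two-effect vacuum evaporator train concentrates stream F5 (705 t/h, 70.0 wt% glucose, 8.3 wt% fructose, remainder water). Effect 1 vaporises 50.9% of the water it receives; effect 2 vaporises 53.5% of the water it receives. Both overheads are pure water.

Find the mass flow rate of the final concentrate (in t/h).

586.9 t/h

water in feed = 705×0.217 = 152.98 t/h.
After stage 1: water left = (1−0.509)×152.98 = 75.116; stream total = 627.13 t/h.
After stage 2: water left = (1−0.535)×75.116 = 34.929; final concentrate = 586.94 t/h.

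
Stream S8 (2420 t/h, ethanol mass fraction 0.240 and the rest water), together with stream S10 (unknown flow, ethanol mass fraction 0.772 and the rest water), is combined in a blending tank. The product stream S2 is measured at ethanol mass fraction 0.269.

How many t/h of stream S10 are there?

139.5 t/h

Let S10 be the unknown flow. Total out = 2420 + S10.
ethanol balance: 580.8 + 0.772·S10 = 0.269·(2420 + S10)
(0.772 − 0.269)·S10 = 0.269×2420 − 580.8 = 70.18
S10 = 70.18 / 0.503 = 139.52 t/h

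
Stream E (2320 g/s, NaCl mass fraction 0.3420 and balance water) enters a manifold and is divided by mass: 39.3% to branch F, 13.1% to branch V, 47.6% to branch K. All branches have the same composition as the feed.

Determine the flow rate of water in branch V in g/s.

Branch V total = 0.131×2320 = 303.92 g/s.
water in V = 0.658×303.92 = 199.98 g/s.

200 g/s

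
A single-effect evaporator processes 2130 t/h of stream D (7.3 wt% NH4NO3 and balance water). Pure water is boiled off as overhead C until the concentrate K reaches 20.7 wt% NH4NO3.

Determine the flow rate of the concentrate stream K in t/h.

NH4NO3 is conserved: 2130×0.073 = 155.49 t/h all reports to the concentrate.
Concentrate = 155.49/(target fraction) = 751.16 t/h.

751.2 t/h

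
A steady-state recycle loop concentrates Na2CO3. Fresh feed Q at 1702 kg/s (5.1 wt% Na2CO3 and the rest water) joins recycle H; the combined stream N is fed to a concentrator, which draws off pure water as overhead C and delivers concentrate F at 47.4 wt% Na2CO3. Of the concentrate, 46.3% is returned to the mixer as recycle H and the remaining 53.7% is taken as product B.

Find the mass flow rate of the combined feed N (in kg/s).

Overall Na2CO3 balance (none leaves overhead): Na2CO3 in fresh feed = Na2CO3 in product, i.e. 1702×0.051 = (1−0.463)·F·0.474.
F = 86.802/(0.474×0.537) = 341.02 kg/s.
Recycle H = 0.463×341.02 = 157.89 kg/s.
Combined feed N = 1702 + 157.89 = 1859.9 kg/s.

1860 kg/s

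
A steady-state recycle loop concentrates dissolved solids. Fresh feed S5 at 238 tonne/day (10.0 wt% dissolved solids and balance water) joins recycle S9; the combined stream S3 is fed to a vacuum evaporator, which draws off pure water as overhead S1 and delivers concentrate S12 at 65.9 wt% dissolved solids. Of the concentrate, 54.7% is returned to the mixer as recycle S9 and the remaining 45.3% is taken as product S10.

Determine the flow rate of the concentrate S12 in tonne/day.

79.72 tonne/day

Overall dissolved solids balance (none leaves overhead): dissolved solids in fresh feed = dissolved solids in product, i.e. 238×0.100 = (1−0.547)·S12·0.659.
S12 = 23.8/(0.659×0.453) = 79.725 tonne/day.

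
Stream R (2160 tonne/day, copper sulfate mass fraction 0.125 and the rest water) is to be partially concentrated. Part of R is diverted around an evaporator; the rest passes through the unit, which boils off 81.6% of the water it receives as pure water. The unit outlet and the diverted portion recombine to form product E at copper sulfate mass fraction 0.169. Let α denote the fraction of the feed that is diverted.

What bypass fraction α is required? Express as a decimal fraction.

0.635

All 2160×0.125 = 270 tonne/day of copper sulfate reaches E, so E = 270/0.169 = 1597.6 tonne/day and vapour = 562.37 tonne/day.
The evaporator receives (1−α)·2160 of feed at 0.875 water and removes 0.816 of that water:
0.816×0.875×(1−α)×2160 = 562.37
(1−α) = 562.37/1542.2 = 0.3646;  α = 0.6354.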